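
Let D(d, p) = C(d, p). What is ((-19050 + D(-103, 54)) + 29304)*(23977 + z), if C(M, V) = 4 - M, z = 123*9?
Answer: 259895324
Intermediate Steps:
z = 1107
D(d, p) = 4 - d
((-19050 + D(-103, 54)) + 29304)*(23977 + z) = ((-19050 + (4 - 1*(-103))) + 29304)*(23977 + 1107) = ((-19050 + (4 + 103)) + 29304)*25084 = ((-19050 + 107) + 29304)*25084 = (-18943 + 29304)*25084 = 10361*25084 = 259895324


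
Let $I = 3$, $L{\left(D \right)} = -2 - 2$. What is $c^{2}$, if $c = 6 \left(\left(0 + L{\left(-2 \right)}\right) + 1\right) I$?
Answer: $2916$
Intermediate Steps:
$L{\left(D \right)} = -4$ ($L{\left(D \right)} = -2 - 2 = -4$)
$c = -54$ ($c = 6 \left(\left(0 - 4\right) + 1\right) 3 = 6 \left(-4 + 1\right) 3 = 6 \left(-3\right) 3 = \left(-18\right) 3 = -54$)
$c^{2} = \left(-54\right)^{2} = 2916$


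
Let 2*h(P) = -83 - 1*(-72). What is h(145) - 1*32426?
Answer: -64863/2 ≈ -32432.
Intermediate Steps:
h(P) = -11/2 (h(P) = (-83 - 1*(-72))/2 = (-83 + 72)/2 = (½)*(-11) = -11/2)
h(145) - 1*32426 = -11/2 - 1*32426 = -11/2 - 32426 = -64863/2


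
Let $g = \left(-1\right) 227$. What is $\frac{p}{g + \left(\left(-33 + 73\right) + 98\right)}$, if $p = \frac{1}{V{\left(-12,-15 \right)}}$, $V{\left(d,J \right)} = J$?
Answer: $\frac{1}{1335} \approx 0.00074906$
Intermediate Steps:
$g = -227$
$p = - \frac{1}{15}$ ($p = \frac{1}{-15} = - \frac{1}{15} \approx -0.066667$)
$\frac{p}{g + \left(\left(-33 + 73\right) + 98\right)} = \frac{1}{-227 + \left(\left(-33 + 73\right) + 98\right)} \left(- \frac{1}{15}\right) = \frac{1}{-227 + \left(40 + 98\right)} \left(- \frac{1}{15}\right) = \frac{1}{-227 + 138} \left(- \frac{1}{15}\right) = \frac{1}{-89} \left(- \frac{1}{15}\right) = \left(- \frac{1}{89}\right) \left(- \frac{1}{15}\right) = \frac{1}{1335}$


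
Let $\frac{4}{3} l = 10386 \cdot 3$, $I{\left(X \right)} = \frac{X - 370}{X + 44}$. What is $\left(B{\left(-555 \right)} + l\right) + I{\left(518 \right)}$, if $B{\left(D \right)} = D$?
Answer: $\frac{12821335}{562} \approx 22814.0$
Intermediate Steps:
$I{\left(X \right)} = \frac{-370 + X}{44 + X}$
$l = \frac{46737}{2}$ ($l = \frac{3 \cdot 10386 \cdot 3}{4} = \frac{3}{4} \cdot 31158 = \frac{46737}{2} \approx 23369.0$)
$\left(B{\left(-555 \right)} + l\right) + I{\left(518 \right)} = \left(-555 + \frac{46737}{2}\right) + \frac{-370 + 518}{44 + 518} = \frac{45627}{2} + \frac{1}{562} \cdot 148 = \frac{45627}{2} + \frac{74}{281} = \frac{12821335}{562}$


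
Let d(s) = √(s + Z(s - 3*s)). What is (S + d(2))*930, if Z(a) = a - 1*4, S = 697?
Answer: 648210 + 930*I*√6 ≈ 6.4821e+5 + 2278.0*I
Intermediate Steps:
Z(a) = -4 + a (Z(a) = a - 4 = -4 + a)
d(s) = √(-4 - s) (d(s) = √(s + (-4 + (s - 3*s))) = √(s + (-4 - 2*s)) = √(-4 - s))
(S + d(2))*930 = (697 + √(-4 - 1*2))*930 = (697 + √(-4 - 2))*930 = (697 + √(-6))*930 = (697 + I*√6)*930 = 648210 + 930*I*√6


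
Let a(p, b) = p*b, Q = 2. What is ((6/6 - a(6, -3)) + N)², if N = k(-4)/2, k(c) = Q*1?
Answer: 400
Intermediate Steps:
k(c) = 2 (k(c) = 2*1 = 2)
a(p, b) = b*p
N = 1 (N = 2/2 = 2*(½) = 1)
((6/6 - a(6, -3)) + N)² = ((6/6 - (-3)*6) + 1)² = ((6*(⅙) - 1*(-18)) + 1)² = ((1 + 18) + 1)² = (19 + 1)² = 20² = 400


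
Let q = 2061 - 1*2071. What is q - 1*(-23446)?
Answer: 23436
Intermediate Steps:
q = -10 (q = 2061 - 2071 = -10)
q - 1*(-23446) = -10 - 1*(-23446) = -10 + 23446 = 23436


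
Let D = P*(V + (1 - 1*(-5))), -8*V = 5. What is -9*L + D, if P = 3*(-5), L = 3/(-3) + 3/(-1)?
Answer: -357/8 ≈ -44.625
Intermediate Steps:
V = -5/8 (V = -⅛*5 = -5/8 ≈ -0.62500)
L = -4 (L = 3*(-⅓) + 3*(-1) = -1 - 3 = -4)
P = -15
D = -645/8 (D = -15*(-5/8 + (1 - 1*(-5))) = -15*(-5/8 + (1 + 5)) = -15*(-5/8 + 6) = -15*43/8 = -645/8 ≈ -80.625)
-9*L + D = -9*(-4) - 645/8 = 36 - 645/8 = -357/8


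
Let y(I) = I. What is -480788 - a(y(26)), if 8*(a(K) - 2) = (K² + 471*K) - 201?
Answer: -3859041/8 ≈ -4.8238e+5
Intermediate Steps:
a(K) = -185/8 + K²/8 + 471*K/8 (a(K) = 2 + ((K² + 471*K) - 201)/8 = 2 + (-201 + K² + 471*K)/8 = 2 + (-201/8 + K²/8 + 471*K/8) = -185/8 + K²/8 + 471*K/8)
-480788 - a(y(26)) = -480788 - (-185/8 + (⅛)*26² + (471/8)*26) = -480788 - (-185/8 + (⅛)*676 + 6123/4) = -480788 - (-185/8 + 169/2 + 6123/4) = -480788 - 1*12737/8 = -480788 - 12737/8 = -3859041/8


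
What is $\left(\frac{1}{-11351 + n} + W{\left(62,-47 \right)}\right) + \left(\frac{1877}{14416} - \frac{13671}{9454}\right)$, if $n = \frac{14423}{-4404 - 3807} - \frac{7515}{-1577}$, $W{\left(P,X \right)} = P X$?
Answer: $- \frac{29191925215969371399415}{10013297294454004496} \approx -2915.3$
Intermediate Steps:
$n = \frac{38960594}{12948747}$ ($n = \frac{14423}{-8211} - - \frac{7515}{1577} = 14423 \left(- \frac{1}{8211}\right) + \frac{7515}{1577} = - \frac{14423}{8211} + \frac{7515}{1577} = \frac{38960594}{12948747} \approx 3.0088$)
$\left(\frac{1}{-11351 + n} + W{\left(62,-47 \right)}\right) + \left(\frac{1877}{14416} - \frac{13671}{9454}\right) = \left(\frac{1}{-11351 + \frac{38960594}{12948747}} + 62 \left(-47\right)\right) + \left(\frac{1877}{14416} - \frac{13671}{9454}\right) = \left(\frac{1}{- \frac{146942266603}{12948747}} - 2914\right) + \left(1877 \cdot \frac{1}{14416} - \frac{13671}{9454}\right) = \left(- \frac{12948747}{146942266603} - 2914\right) + \left(\frac{1877}{14416} - \frac{13671}{9454}\right) = - \frac{428189777829889}{146942266603} - \frac{89667989}{68144432} = - \frac{29191925215969371399415}{10013297294454004496}$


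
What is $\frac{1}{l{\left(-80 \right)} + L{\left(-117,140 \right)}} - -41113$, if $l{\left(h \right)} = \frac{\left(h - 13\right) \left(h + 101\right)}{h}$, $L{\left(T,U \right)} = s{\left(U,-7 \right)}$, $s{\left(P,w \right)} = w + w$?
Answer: $\frac{34247209}{833} \approx 41113.0$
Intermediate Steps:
$s{\left(P,w \right)} = 2 w$
$L{\left(T,U \right)} = -14$ ($L{\left(T,U \right)} = 2 \left(-7\right) = -14$)
$l{\left(h \right)} = \frac{\left(-13 + h\right) \left(101 + h\right)}{h}$
$\frac{1}{l{\left(-80 \right)} + L{\left(-117,140 \right)}} - -41113 = \frac{1}{\left(88 - 80 - \frac{1313}{-80}\right) - 14} - -41113 = \frac{1}{\left(88 - 80 - - \frac{1313}{80}\right) - 14} + 41113 = \frac{1}{\left(88 - 80 + \frac{1313}{80}\right) - 14} + 41113 = \frac{1}{\frac{1953}{80} - 14} + 41113 = \frac{1}{\frac{833}{80}} + 41113 = \frac{80}{833} + 41113 = \frac{34247209}{833}$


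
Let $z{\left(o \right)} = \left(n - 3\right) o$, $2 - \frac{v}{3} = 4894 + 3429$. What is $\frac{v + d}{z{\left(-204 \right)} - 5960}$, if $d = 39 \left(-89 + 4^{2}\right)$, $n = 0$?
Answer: $\frac{13905}{2674} \approx 5.2001$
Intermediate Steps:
$v = -24963$ ($v = 6 - 3 \left(4894 + 3429\right) = 6 - 24969 = -24963$)
$z{\left(o \right)} = - 3 o$ ($z{\left(o \right)} = \left(0 - 3\right) o = - 3 o$)
$d = -2847$ ($d = 39 \left(-89 + 16\right) = 39 \left(-73\right) = -2847$)
$\frac{v + d}{z{\left(-204 \right)} - 5960} = \frac{-24963 - 2847}{\left(-3\right) \left(-204\right) - 5960} = - \frac{27810}{612 - 5960} = - \frac{27810}{-5348} = \left(-27810\right) \left(- \frac{1}{5348}\right) = \frac{13905}{2674}$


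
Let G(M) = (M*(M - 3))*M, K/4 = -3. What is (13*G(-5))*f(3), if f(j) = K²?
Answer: -374400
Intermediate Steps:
K = -12 (K = 4*(-3) = -12)
f(j) = 144 (f(j) = (-12)² = 144)
G(M) = M²*(-3 + M) (G(M) = (M*(-3 + M))*M = M²*(-3 + M))
(13*G(-5))*f(3) = (13*((-5)²*(-3 - 5)))*144 = (13*(25*(-8)))*144 = (13*(-200))*144 = -2600*144 = -374400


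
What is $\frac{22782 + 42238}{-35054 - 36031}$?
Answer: $- \frac{13004}{14217} \approx -0.91468$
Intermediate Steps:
$\frac{22782 + 42238}{-35054 - 36031} = \frac{65020}{-71085} = 65020 \left(- \frac{1}{71085}\right) = - \frac{13004}{14217}$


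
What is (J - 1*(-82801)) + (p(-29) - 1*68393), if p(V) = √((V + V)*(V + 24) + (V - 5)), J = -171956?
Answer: -157532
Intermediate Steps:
p(V) = √(-5 + V + 2*V*(24 + V)) (p(V) = √((2*V)*(24 + V) + (-5 + V)) = √(2*V*(24 + V) + (-5 + V)) = √(-5 + V + 2*V*(24 + V)))
(J - 1*(-82801)) + (p(-29) - 1*68393) = (-171956 - 1*(-82801)) + (√(-5 + 2*(-29)² + 49*(-29)) - 1*68393) = (-171956 + 82801) + (√(-5 + 2*841 - 1421) - 68393) = -89155 + (√(-5 + 1682 - 1421) - 68393) = -89155 + (√256 - 68393) = -89155 + (16 - 68393) = -89155 - 68377 = -157532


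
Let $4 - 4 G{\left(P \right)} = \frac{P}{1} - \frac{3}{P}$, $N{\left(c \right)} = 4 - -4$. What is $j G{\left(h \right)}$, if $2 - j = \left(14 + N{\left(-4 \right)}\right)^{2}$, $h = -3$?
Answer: $-723$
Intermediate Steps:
$N{\left(c \right)} = 8$ ($N{\left(c \right)} = 4 + 4 = 8$)
$j = -482$ ($j = 2 - \left(14 + 8\right)^{2} = 2 - 22^{2} = 2 - 484 = -482$)
$G{\left(P \right)} = 1 - \frac{P}{4} + \frac{3}{4 P}$ ($G{\left(P \right)} = 1 - \frac{\frac{P}{1} - \frac{3}{P}}{4} = 1 - \frac{P 1 - \frac{3}{P}}{4} = 1 - \frac{P - \frac{3}{P}}{4} = 1 - \left(- \frac{3}{4 P} + \frac{P}{4}\right) = 1 - \frac{P}{4} + \frac{3}{4 P}$)
$j G{\left(h \right)} = - 482 \frac{3 - - 3 \left(-4 - 3\right)}{4 \left(-3\right)} = - 482 \cdot \frac{1}{4} \left(- \frac{1}{3}\right) \left(3 - \left(-3\right) \left(-7\right)\right) = - 482 \cdot \frac{1}{4} \left(- \frac{1}{3}\right) \left(3 - 21\right) = - 482 \cdot \frac{1}{4} \left(- \frac{1}{3}\right) \left(-18\right) = \left(-482\right) \frac{3}{2} = -723$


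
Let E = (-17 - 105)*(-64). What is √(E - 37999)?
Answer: I*√30191 ≈ 173.76*I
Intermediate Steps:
E = 7808 (E = -122*(-64) = 7808)
√(E - 37999) = √(7808 - 37999) = √(-30191) = I*√30191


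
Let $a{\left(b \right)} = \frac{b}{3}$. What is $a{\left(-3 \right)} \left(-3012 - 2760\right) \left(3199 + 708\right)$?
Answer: $22551204$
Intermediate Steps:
$a{\left(b \right)} = \frac{b}{3}$ ($a{\left(b \right)} = b \frac{1}{3} = \frac{b}{3}$)
$a{\left(-3 \right)} \left(-3012 - 2760\right) \left(3199 + 708\right) = \frac{1}{3} \left(-3\right) \left(-3012 - 2760\right) \left(3199 + 708\right) = - \left(-5772\right) 3907 = \left(-1\right) \left(-22551204\right) = 22551204$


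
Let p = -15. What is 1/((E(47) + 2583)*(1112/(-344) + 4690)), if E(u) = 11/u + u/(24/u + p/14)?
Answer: 248583/2911955410562 ≈ 8.5366e-8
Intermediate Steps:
E(u) = 11/u + u/(-15/14 + 24/u) (E(u) = 11/u + u/(24/u - 15/14) = 11/u + u/(-15/14 + 24/u))
1/((E(47) + 2583)*(1112/(-344) + 4690)) = 1/(((1/3)*(-3696 - 14*47**3 + 165*47)/(47*(-112 + 5*47)) + 2583)*(1112/(-344) + 4690)) = 1/(((1/3)*(1/47)*(-3696 - 14*103823 + 7755)/(-112 + 235) + 2583)*(1112*(-1/344) + 4690)) = 1/(((1/3)*(1/47)*(-3696 - 1453522 + 7755)/123 + 2583)*(-139/43 + 4690)) = 1/(((1/3)*(1/47)*(1/123)*(-1449463) + 2583)*(201531/43)) = (43/201531)/(-1449463/17343 + 2583) = (43/201531)/(43347506/17343) = (17343/43347506)*(43/201531) = 248583/2911955410562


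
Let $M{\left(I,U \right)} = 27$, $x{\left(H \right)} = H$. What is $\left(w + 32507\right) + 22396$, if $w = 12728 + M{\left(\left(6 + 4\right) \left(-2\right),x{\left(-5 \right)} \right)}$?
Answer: $67658$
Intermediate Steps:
$w = 12755$ ($w = 12728 + 27 = 12755$)
$\left(w + 32507\right) + 22396 = \left(12755 + 32507\right) + 22396 = 45262 + 22396 = 67658$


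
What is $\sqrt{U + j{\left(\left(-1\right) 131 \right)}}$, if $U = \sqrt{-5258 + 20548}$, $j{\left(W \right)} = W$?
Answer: $\sqrt{-131 + \sqrt{15290}} \approx 2.7106 i$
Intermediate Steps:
$U = \sqrt{15290} \approx 123.65$
$\sqrt{U + j{\left(\left(-1\right) 131 \right)}} = \sqrt{\sqrt{15290} - 131} = \sqrt{-131 + \sqrt{15290}}$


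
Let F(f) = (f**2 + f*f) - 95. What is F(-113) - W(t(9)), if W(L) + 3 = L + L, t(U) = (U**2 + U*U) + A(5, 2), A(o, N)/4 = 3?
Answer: 25098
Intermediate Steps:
A(o, N) = 12 (A(o, N) = 4*3 = 12)
t(U) = 12 + 2*U**2 (t(U) = (U**2 + U*U) + 12 = (U**2 + U**2) + 12 = 2*U**2 + 12 = 12 + 2*U**2)
W(L) = -3 + 2*L (W(L) = -3 + (L + L) = -3 + 2*L)
F(f) = -95 + 2*f**2 (F(f) = (f**2 + f**2) - 95 = 2*f**2 - 95 = -95 + 2*f**2)
F(-113) - W(t(9)) = (-95 + 2*(-113)**2) - (-3 + 2*(12 + 2*9**2)) = (-95 + 2*12769) - (-3 + 2*(12 + 2*81)) = (-95 + 25538) - (-3 + 2*(12 + 162)) = 25443 - (-3 + 2*174) = 25443 - (-3 + 348) = 25443 - 1*345 = 25443 - 345 = 25098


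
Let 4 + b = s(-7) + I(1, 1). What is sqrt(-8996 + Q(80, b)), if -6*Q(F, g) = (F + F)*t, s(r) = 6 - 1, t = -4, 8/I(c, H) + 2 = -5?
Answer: 2*I*sqrt(20001)/3 ≈ 94.283*I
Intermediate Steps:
I(c, H) = -8/7 (I(c, H) = 8/(-2 - 5) = 8/(-7) = 8*(-1/7) = -8/7)
s(r) = 5
b = -1/7 (b = -4 + (5 - 8/7) = -4 + 27/7 = -1/7 ≈ -0.14286)
Q(F, g) = 4*F/3 (Q(F, g) = -(F + F)*(-4)/6 = -2*F*(-4)/6 = -(-4)*F/3 = 4*F/3)
sqrt(-8996 + Q(80, b)) = sqrt(-8996 + (4/3)*80) = sqrt(-8996 + 320/3) = sqrt(-26668/3) = 2*I*sqrt(20001)/3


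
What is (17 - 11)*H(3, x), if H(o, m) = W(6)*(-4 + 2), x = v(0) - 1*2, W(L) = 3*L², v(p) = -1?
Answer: -1296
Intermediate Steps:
x = -3 (x = -1 - 1*2 = -1 - 2 = -3)
H(o, m) = -216 (H(o, m) = (3*6²)*(-4 + 2) = (3*36)*(-2) = 108*(-2) = -216)
(17 - 11)*H(3, x) = (17 - 11)*(-216) = 6*(-216) = -1296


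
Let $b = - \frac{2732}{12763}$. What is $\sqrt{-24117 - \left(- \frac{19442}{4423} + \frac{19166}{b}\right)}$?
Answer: $\frac{3 \sqrt{265359036926748066}}{6041818} \approx 255.78$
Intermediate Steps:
$b = - \frac{2732}{12763}$ ($b = \left(-2732\right) \frac{1}{12763} = - \frac{2732}{12763} \approx -0.21406$)
$\sqrt{-24117 - \left(- \frac{19442}{4423} + \frac{19166}{b}\right)} = \sqrt{-24117 - \left(- \frac{122307829}{1366} - \frac{19442}{4423}\right)} = \sqrt{-24117 - - \frac{540994085439}{6041818}} = \sqrt{-24117 + \left(\frac{19442}{4423} + \frac{122307829}{1366}\right)} = \sqrt{-24117 + \frac{540994085439}{6041818}} = \sqrt{\frac{395283560733}{6041818}} = \frac{3 \sqrt{265359036926748066}}{6041818}$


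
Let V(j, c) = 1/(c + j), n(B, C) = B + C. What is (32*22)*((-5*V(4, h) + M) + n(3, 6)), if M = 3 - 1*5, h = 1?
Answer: 4224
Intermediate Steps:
M = -2 (M = 3 - 5 = -2)
(32*22)*((-5*V(4, h) + M) + n(3, 6)) = (32*22)*((-5/(1 + 4) - 2) + (3 + 6)) = 704*((-5/5 - 2) + 9) = 704*((-5*1/5 - 2) + 9) = 704*((-1 - 2) + 9) = 704*(-3 + 9) = 704*6 = 4224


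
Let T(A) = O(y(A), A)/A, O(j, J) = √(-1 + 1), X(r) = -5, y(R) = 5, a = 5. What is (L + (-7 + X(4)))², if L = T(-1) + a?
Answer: 49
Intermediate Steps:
O(j, J) = 0 (O(j, J) = √0 = 0)
T(A) = 0 (T(A) = 0/A = 0)
L = 5 (L = 0 + 5 = 5)
(L + (-7 + X(4)))² = (5 + (-7 - 5))² = (5 - 12)² = (-7)² = 49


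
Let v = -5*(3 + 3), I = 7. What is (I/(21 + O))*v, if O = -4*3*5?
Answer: 70/13 ≈ 5.3846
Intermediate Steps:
v = -30 (v = -5*6 = -30)
O = -60 (O = -12*5 = -60)
(I/(21 + O))*v = (7/(21 - 60))*(-30) = (7/(-39))*(-30) = (7*(-1/39))*(-30) = -7/39*(-30) = 70/13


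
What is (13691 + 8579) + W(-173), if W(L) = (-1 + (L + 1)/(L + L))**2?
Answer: 666526399/29929 ≈ 22270.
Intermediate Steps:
W(L) = (-1 + (1 + L)/(2*L))**2 (W(L) = (-1 + (1 + L)/((2*L)))**2 = (-1 + (1 + L)*(1/(2*L)))**2 = (-1 + (1 + L)/(2*L))**2)
(13691 + 8579) + W(-173) = (13691 + 8579) + (1/4)*(-1 - 173)**2/(-173)**2 = 22270 + (1/4)*(1/29929)*(-174)**2 = 22270 + (1/4)*(1/29929)*30276 = 22270 + 7569/29929 = 666526399/29929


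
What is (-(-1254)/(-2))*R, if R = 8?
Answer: -5016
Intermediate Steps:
(-(-1254)/(-2))*R = -(-1254)/(-2)*8 = -(-1254)*(-1)/2*8 = -38*33/2*8 = -627*8 = -5016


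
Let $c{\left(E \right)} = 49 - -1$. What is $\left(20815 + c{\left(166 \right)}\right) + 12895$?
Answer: $33760$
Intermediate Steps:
$c{\left(E \right)} = 50$ ($c{\left(E \right)} = 49 + 1 = 50$)
$\left(20815 + c{\left(166 \right)}\right) + 12895 = \left(20815 + 50\right) + 12895 = 20865 + 12895 = 33760$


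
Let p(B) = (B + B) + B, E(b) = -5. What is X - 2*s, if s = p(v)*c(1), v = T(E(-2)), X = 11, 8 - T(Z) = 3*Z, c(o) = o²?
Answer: -127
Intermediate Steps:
T(Z) = 8 - 3*Z
v = 23 (v = 8 - 3*(-5) = 8 + 15 = 23)
p(B) = 3*B (p(B) = 2*B + B = 3*B)
s = 69 (s = (3*23)*1² = 69*1 = 69)
X - 2*s = 11 - 2*69 = 11 - 138 = -127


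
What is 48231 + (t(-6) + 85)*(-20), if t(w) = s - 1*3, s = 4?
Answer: 46511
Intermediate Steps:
t(w) = 1 (t(w) = 4 - 1*3 = 4 - 3 = 1)
48231 + (t(-6) + 85)*(-20) = 48231 + (1 + 85)*(-20) = 48231 + 86*(-20) = 48231 - 1720 = 46511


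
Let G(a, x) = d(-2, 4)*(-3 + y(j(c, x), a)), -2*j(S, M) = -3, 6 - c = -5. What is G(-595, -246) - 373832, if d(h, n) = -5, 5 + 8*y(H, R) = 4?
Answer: -2990531/8 ≈ -3.7382e+5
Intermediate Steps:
c = 11 (c = 6 - 1*(-5) = 6 + 5 = 11)
j(S, M) = 3/2 (j(S, M) = -1/2*(-3) = 3/2)
y(H, R) = -1/8 (y(H, R) = -5/8 + (1/8)*4 = -5/8 + 1/2 = -1/8)
G(a, x) = 125/8 (G(a, x) = -5*(-3 - 1/8) = -5*(-25/8) = 125/8)
G(-595, -246) - 373832 = 125/8 - 373832 = -2990531/8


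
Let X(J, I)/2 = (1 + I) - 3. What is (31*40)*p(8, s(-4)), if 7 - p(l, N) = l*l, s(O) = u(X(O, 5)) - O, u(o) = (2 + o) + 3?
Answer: -70680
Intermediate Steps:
X(J, I) = -4 + 2*I (X(J, I) = 2*((1 + I) - 3) = 2*(-2 + I) = -4 + 2*I)
u(o) = 5 + o
s(O) = 11 - O (s(O) = (5 + (-4 + 2*5)) - O = (5 + (-4 + 10)) - O = (5 + 6) - O = 11 - O)
p(l, N) = 7 - l² (p(l, N) = 7 - l*l = 7 - l²)
(31*40)*p(8, s(-4)) = (31*40)*(7 - 1*8²) = 1240*(7 - 1*64) = 1240*(7 - 64) = 1240*(-57) = -70680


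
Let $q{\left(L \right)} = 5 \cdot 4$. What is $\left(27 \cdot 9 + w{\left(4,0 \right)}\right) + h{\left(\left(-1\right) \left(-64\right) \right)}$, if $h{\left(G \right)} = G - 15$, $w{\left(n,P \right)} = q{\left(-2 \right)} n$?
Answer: $372$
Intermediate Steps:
$q{\left(L \right)} = 20$
$w{\left(n,P \right)} = 20 n$
$h{\left(G \right)} = -15 + G$
$\left(27 \cdot 9 + w{\left(4,0 \right)}\right) + h{\left(\left(-1\right) \left(-64\right) \right)} = \left(27 \cdot 9 + 20 \cdot 4\right) - -49 = \left(243 + 80\right) + \left(-15 + 64\right) = 323 + 49 = 372$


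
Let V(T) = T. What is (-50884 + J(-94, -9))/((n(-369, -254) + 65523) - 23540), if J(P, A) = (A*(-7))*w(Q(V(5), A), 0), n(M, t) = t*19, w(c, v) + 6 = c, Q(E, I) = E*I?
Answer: -54097/37157 ≈ -1.4559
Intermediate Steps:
w(c, v) = -6 + c
n(M, t) = 19*t
J(P, A) = -7*A*(-6 + 5*A) (J(P, A) = (A*(-7))*(-6 + 5*A) = (-7*A)*(-6 + 5*A) = -7*A*(-6 + 5*A))
(-50884 + J(-94, -9))/((n(-369, -254) + 65523) - 23540) = (-50884 + 7*(-9)*(6 - 5*(-9)))/((19*(-254) + 65523) - 23540) = (-50884 + 7*(-9)*(6 + 45))/((-4826 + 65523) - 23540) = (-50884 + 7*(-9)*51)/(60697 - 23540) = (-50884 - 3213)/37157 = -54097*1/37157 = -54097/37157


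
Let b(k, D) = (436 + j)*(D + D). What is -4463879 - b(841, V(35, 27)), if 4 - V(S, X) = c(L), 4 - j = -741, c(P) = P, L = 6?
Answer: -4459155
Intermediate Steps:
j = 745 (j = 4 - 1*(-741) = 4 + 741 = 745)
V(S, X) = -2 (V(S, X) = 4 - 1*6 = 4 - 6 = -2)
b(k, D) = 2362*D (b(k, D) = (436 + 745)*(D + D) = 1181*(2*D) = 2362*D)
-4463879 - b(841, V(35, 27)) = -4463879 - 2362*(-2) = -4463879 - 1*(-4724) = -4463879 + 4724 = -4459155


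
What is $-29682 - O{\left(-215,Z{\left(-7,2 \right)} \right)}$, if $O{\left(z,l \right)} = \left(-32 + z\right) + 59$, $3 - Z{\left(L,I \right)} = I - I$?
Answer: $-29494$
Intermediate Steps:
$Z{\left(L,I \right)} = 3$ ($Z{\left(L,I \right)} = 3 - \left(I - I\right) = 3 - 0 = 3 + 0 = 3$)
$O{\left(z,l \right)} = 27 + z$
$-29682 - O{\left(-215,Z{\left(-7,2 \right)} \right)} = -29682 - \left(27 - 215\right) = -29682 - -188 = -29682 + 188 = -29494$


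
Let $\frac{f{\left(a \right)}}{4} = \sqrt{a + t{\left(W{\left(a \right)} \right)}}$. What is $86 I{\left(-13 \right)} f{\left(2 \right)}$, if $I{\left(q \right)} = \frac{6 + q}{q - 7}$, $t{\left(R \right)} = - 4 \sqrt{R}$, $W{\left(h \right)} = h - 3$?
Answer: $\frac{602 \sqrt{2 - 4 i}}{5} \approx 216.59 - 133.86 i$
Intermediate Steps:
$W{\left(h \right)} = -3 + h$
$I{\left(q \right)} = \frac{6 + q}{-7 + q}$
$f{\left(a \right)} = 4 \sqrt{a - 4 \sqrt{-3 + a}}$
$86 I{\left(-13 \right)} f{\left(2 \right)} = 86 \frac{6 - 13}{-7 - 13} \cdot 4 \sqrt{2 - 4 \sqrt{-3 + 2}} = 86 \frac{1}{-20} \left(-7\right) 4 \sqrt{2 - 4 \sqrt{-1}} = 86 \left(\left(- \frac{1}{20}\right) \left(-7\right)\right) 4 \sqrt{2 - 4 i} = 86 \cdot \frac{7}{20} \cdot 4 \sqrt{2 - 4 i} = \frac{301 \cdot 4 \sqrt{2 - 4 i}}{10} = \frac{602 \sqrt{2 - 4 i}}{5}$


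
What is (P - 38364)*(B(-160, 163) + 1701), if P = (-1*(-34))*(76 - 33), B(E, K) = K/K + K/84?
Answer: -2640910081/42 ≈ -6.2879e+7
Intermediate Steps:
B(E, K) = 1 + K/84 (B(E, K) = 1 + K*(1/84) = 1 + K/84)
P = 1462 (P = 34*43 = 1462)
(P - 38364)*(B(-160, 163) + 1701) = (1462 - 38364)*((1 + (1/84)*163) + 1701) = -36902*((1 + 163/84) + 1701) = -36902*(247/84 + 1701) = -36902*143131/84 = -2640910081/42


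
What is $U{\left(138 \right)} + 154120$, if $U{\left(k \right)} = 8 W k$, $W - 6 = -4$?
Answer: $156328$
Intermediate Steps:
$W = 2$ ($W = 6 - 4 = 2$)
$U{\left(k \right)} = 16 k$ ($U{\left(k \right)} = 8 \cdot 2 k = 16 k$)
$U{\left(138 \right)} + 154120 = 16 \cdot 138 + 154120 = 2208 + 154120 = 156328$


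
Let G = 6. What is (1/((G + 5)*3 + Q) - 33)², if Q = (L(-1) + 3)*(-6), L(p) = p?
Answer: 478864/441 ≈ 1085.9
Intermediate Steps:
Q = -12 (Q = (-1 + 3)*(-6) = 2*(-6) = -12)
(1/((G + 5)*3 + Q) - 33)² = (1/((6 + 5)*3 - 12) - 33)² = (1/(11*3 - 12) - 33)² = (1/(33 - 12) - 33)² = (1/21 - 33)² = (-692/21)² = 478864/441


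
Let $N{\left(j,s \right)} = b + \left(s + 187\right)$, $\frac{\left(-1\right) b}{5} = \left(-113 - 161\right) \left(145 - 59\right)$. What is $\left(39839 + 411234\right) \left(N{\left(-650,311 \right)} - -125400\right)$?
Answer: $109934609414$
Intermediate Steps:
$b = 117820$ ($b = - 5 \left(-113 - 161\right) \left(145 - 59\right) = - 5 \left(\left(-274\right) 86\right) = \left(-5\right) \left(-23564\right) = 117820$)
$N{\left(j,s \right)} = 118007 + s$ ($N{\left(j,s \right)} = 117820 + \left(s + 187\right) = 117820 + \left(187 + s\right) = 118007 + s$)
$\left(39839 + 411234\right) \left(N{\left(-650,311 \right)} - -125400\right) = \left(39839 + 411234\right) \left(\left(118007 + 311\right) - -125400\right) = 451073 \left(118318 + 125400\right) = 451073 \cdot 243718 = 109934609414$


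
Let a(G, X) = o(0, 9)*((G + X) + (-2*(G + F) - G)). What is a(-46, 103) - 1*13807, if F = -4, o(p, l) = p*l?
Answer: -13807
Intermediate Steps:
o(p, l) = l*p
a(G, X) = 0 (a(G, X) = (9*0)*((G + X) + (-2*(G - 4) - G)) = 0*((G + X) + (-2*(-4 + G) - G)) = 0*((G + X) + ((8 - 2*G) - G)) = 0*((G + X) + (8 - 3*G)) = 0*(8 + X - 2*G) = 0)
a(-46, 103) - 1*13807 = 0 - 1*13807 = 0 - 13807 = -13807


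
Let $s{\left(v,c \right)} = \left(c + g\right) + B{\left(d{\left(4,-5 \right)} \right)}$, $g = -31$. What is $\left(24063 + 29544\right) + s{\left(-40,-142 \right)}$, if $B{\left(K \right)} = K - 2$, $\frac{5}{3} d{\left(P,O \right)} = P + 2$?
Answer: $\frac{267178}{5} \approx 53436.0$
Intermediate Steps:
$d{\left(P,O \right)} = \frac{6}{5} + \frac{3 P}{5}$ ($d{\left(P,O \right)} = \frac{3 \left(P + 2\right)}{5} = \frac{3 \left(2 + P\right)}{5} = \frac{6}{5} + \frac{3 P}{5}$)
$B{\left(K \right)} = -2 + K$ ($B{\left(K \right)} = K - 2 = -2 + K$)
$s{\left(v,c \right)} = - \frac{147}{5} + c$ ($s{\left(v,c \right)} = \left(c - 31\right) + \left(-2 + \left(\frac{6}{5} + \frac{3}{5} \cdot 4\right)\right) = \left(-31 + c\right) + \left(-2 + \left(\frac{6}{5} + \frac{12}{5}\right)\right) = \left(-31 + c\right) + \left(-2 + \frac{18}{5}\right) = \left(-31 + c\right) + \frac{8}{5} = - \frac{147}{5} + c$)
$\left(24063 + 29544\right) + s{\left(-40,-142 \right)} = \left(24063 + 29544\right) - \frac{857}{5} = 53607 - \frac{857}{5} = \frac{267178}{5}$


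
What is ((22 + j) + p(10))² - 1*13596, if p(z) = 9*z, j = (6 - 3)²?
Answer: 1045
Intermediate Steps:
j = 9 (j = 3² = 9)
((22 + j) + p(10))² - 1*13596 = ((22 + 9) + 9*10)² - 1*13596 = (31 + 90)² - 13596 = 121² - 13596 = 14641 - 13596 = 1045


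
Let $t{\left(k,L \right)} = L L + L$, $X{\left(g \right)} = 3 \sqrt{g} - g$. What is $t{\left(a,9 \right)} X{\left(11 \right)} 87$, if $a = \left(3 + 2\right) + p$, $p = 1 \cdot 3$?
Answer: $-86130 + 23490 \sqrt{11} \approx -8222.5$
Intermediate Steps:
$p = 3$
$a = 8$ ($a = \left(3 + 2\right) + 3 = 5 + 3 = 8$)
$X{\left(g \right)} = - g + 3 \sqrt{g}$
$t{\left(k,L \right)} = L + L^{2}$ ($t{\left(k,L \right)} = L^{2} + L = L + L^{2}$)
$t{\left(a,9 \right)} X{\left(11 \right)} 87 = 9 \left(1 + 9\right) \left(\left(-1\right) 11 + 3 \sqrt{11}\right) 87 = 9 \cdot 10 \left(-11 + 3 \sqrt{11}\right) 87 = 90 \left(-11 + 3 \sqrt{11}\right) 87 = \left(-990 + 270 \sqrt{11}\right) 87 = -86130 + 23490 \sqrt{11}$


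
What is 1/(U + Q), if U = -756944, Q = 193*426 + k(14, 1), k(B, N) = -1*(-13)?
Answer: -1/674713 ≈ -1.4821e-6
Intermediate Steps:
k(B, N) = 13
Q = 82231 (Q = 193*426 + 13 = 82218 + 13 = 82231)
1/(U + Q) = 1/(-756944 + 82231) = 1/(-674713) = -1/674713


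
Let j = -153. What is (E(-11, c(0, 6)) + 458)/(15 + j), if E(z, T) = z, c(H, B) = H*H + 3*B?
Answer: -149/46 ≈ -3.2391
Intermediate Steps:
c(H, B) = H² + 3*B
(E(-11, c(0, 6)) + 458)/(15 + j) = (-11 + 458)/(15 - 153) = 447/(-138) = 447*(-1/138) = -149/46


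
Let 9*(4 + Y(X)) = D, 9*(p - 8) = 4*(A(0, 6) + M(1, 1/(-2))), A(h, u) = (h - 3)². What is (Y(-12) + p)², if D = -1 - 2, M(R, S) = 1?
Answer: 5329/81 ≈ 65.790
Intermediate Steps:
A(h, u) = (-3 + h)²
p = 112/9 (p = 8 + (4*((-3 + 0)² + 1))/9 = 8 + (4*((-3)² + 1))/9 = 8 + (4*(9 + 1))/9 = 8 + (4*10)/9 = 8 + (⅑)*40 = 8 + 40/9 = 112/9 ≈ 12.444)
D = -3
Y(X) = -13/3 (Y(X) = -4 + (⅑)*(-3) = -4 - ⅓ = -13/3)
(Y(-12) + p)² = (-13/3 + 112/9)² = (73/9)² = 5329/81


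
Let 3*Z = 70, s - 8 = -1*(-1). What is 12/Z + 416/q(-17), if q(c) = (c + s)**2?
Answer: 491/70 ≈ 7.0143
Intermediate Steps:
s = 9 (s = 8 - 1*(-1) = 8 + 1 = 9)
q(c) = (9 + c)**2 (q(c) = (c + 9)**2 = (9 + c)**2)
Z = 70/3 (Z = (1/3)*70 = 70/3 ≈ 23.333)
12/Z + 416/q(-17) = 12/(70/3) + 416/((9 - 17)**2) = 12*(3/70) + 416/((-8)**2) = 18/35 + 416/64 = 18/35 + 416*(1/64) = 18/35 + 13/2 = 491/70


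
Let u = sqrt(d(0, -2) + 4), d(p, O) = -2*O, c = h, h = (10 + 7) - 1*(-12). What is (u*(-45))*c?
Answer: -2610*sqrt(2) ≈ -3691.1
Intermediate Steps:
h = 29 (h = 17 + 12 = 29)
c = 29
u = 2*sqrt(2) (u = sqrt(-2*(-2) + 4) = sqrt(4 + 4) = sqrt(8) = 2*sqrt(2) ≈ 2.8284)
(u*(-45))*c = ((2*sqrt(2))*(-45))*29 = -90*sqrt(2)*29 = -2610*sqrt(2)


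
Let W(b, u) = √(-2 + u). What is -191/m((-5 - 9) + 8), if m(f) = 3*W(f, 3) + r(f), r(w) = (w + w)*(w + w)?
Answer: -191/147 ≈ -1.2993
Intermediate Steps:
r(w) = 4*w² (r(w) = (2*w)*(2*w) = 4*w²)
m(f) = 3 + 4*f² (m(f) = 3*√(-2 + 3) + 4*f² = 3*√1 + 4*f² = 3*1 + 4*f² = 3 + 4*f²)
-191/m((-5 - 9) + 8) = -191/(3 + 4*((-5 - 9) + 8)²) = -191/(3 + 4*(-14 + 8)²) = -191/(3 + 4*(-6)²) = -191/(3 + 4*36) = -191/(3 + 144) = -191/147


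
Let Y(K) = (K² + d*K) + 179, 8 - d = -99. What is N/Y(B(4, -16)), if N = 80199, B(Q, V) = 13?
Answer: 80199/1739 ≈ 46.118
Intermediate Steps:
d = 107 (d = 8 - 1*(-99) = 8 + 99 = 107)
Y(K) = 179 + K² + 107*K (Y(K) = (K² + 107*K) + 179 = 179 + K² + 107*K)
N/Y(B(4, -16)) = 80199/(179 + 13² + 107*13) = 80199/(179 + 169 + 1391) = 80199/1739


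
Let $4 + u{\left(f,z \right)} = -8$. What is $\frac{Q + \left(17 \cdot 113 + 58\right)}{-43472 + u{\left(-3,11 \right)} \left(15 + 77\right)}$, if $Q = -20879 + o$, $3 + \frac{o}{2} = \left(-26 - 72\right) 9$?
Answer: $\frac{10335}{22288} \approx 0.4637$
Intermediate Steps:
$u{\left(f,z \right)} = -12$ ($u{\left(f,z \right)} = -4 - 8 = -12$)
$o = -1770$ ($o = -6 + 2 \left(-26 - 72\right) 9 = -6 + 2 \left(\left(-98\right) 9\right) = -6 + 2 \left(-882\right) = -6 - 1764 = -1770$)
$Q = -22649$ ($Q = -20879 - 1770 = -22649$)
$\frac{Q + \left(17 \cdot 113 + 58\right)}{-43472 + u{\left(-3,11 \right)} \left(15 + 77\right)} = \frac{-22649 + \left(17 \cdot 113 + 58\right)}{-43472 - 12 \left(15 + 77\right)} = \frac{-22649 + \left(1921 + 58\right)}{-43472 - 1104} = \frac{-22649 + 1979}{-43472 - 1104} = - \frac{20670}{-44576} = \left(-20670\right) \left(- \frac{1}{44576}\right) = \frac{10335}{22288}$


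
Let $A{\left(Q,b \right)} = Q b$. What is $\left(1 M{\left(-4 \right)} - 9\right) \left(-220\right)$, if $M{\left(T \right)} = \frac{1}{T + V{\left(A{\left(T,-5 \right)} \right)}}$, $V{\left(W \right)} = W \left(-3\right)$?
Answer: $\frac{31735}{16} \approx 1983.4$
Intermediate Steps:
$V{\left(W \right)} = - 3 W$
$M{\left(T \right)} = \frac{1}{16 T}$ ($M{\left(T \right)} = \frac{1}{T - 3 T \left(-5\right)} = \frac{1}{T - 3 \left(- 5 T\right)} = \frac{1}{T + 15 T} = \frac{1}{16 T}$)
$\left(1 M{\left(-4 \right)} - 9\right) \left(-220\right) = \left(1 \frac{1}{16 \left(-4\right)} - 9\right) \left(-220\right) = \left(1 \cdot \frac{1}{16} \left(- \frac{1}{4}\right) - 9\right) \left(-220\right) = \left(1 \left(- \frac{1}{64}\right) - 9\right) \left(-220\right) = \left(- \frac{1}{64} - 9\right) \left(-220\right) = \left(- \frac{577}{64}\right) \left(-220\right) = \frac{31735}{16}$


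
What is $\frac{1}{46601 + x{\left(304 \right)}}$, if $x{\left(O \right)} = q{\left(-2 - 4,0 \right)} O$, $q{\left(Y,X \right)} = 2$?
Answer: $\frac{1}{47209} \approx 2.1182 \cdot 10^{-5}$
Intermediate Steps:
$x{\left(O \right)} = 2 O$
$\frac{1}{46601 + x{\left(304 \right)}} = \frac{1}{46601 + 2 \cdot 304} = \frac{1}{46601 + 608} = \frac{1}{47209}$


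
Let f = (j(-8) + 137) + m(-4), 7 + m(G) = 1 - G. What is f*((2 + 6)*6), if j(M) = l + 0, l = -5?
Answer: 6240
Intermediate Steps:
m(G) = -6 - G (m(G) = -7 + (1 - G) = -6 - G)
j(M) = -5 (j(M) = -5 + 0 = -5)
f = 130 (f = (-5 + 137) + (-6 - 1*(-4)) = 132 + (-6 + 4) = 132 - 2 = 130)
f*((2 + 6)*6) = 130*((2 + 6)*6) = 130*(8*6) = 130*48 = 6240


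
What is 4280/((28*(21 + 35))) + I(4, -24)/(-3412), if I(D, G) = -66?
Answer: 459589/167188 ≈ 2.7489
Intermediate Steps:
4280/((28*(21 + 35))) + I(4, -24)/(-3412) = 4280/((28*(21 + 35))) - 66/(-3412) = 4280/((28*56)) - 66*(-1/3412) = 4280/1568 + 33/1706 = 4280*(1/1568) + 33/1706 = 535/196 + 33/1706 = 459589/167188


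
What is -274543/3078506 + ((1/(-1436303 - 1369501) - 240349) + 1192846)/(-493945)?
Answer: -4303930598943693281/2133270522537185340 ≈ -2.0175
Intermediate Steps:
-274543/3078506 + ((1/(-1436303 - 1369501) - 240349) + 1192846)/(-493945) = -274543*1/3078506 + ((1/(-2805804) - 240349) + 1192846)*(-1/493945) = -274543/3078506 + ((-1/2805804 - 240349) + 1192846)*(-1/493945) = -274543/3078506 + (-674372185597/2805804 + 1192846)*(-1/493945) = -274543/3078506 + (2672519892587/2805804)*(-1/493945) = -274543/3078506 - 2672519892587/1385912856780 = -4303930598943693281/2133270522537185340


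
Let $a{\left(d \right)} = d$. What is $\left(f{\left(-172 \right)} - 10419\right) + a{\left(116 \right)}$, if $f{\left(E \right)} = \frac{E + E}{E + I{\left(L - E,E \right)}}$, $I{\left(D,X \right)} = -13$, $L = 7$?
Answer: $- \frac{1905711}{185} \approx -10301.0$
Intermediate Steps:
$f{\left(E \right)} = \frac{2 E}{-13 + E}$ ($f{\left(E \right)} = \frac{E + E}{E - 13} = \frac{2 E}{-13 + E}$)
$\left(f{\left(-172 \right)} - 10419\right) + a{\left(116 \right)} = \left(2 \left(-172\right) \frac{1}{-13 - 172} - 10419\right) + 116 = \left(2 \left(-172\right) \frac{1}{-185} - 10419\right) + 116 = \left(2 \left(-172\right) \left(- \frac{1}{185}\right) - 10419\right) + 116 = \left(\frac{344}{185} - 10419\right) + 116 = - \frac{1927171}{185} + 116 = - \frac{1905711}{185}$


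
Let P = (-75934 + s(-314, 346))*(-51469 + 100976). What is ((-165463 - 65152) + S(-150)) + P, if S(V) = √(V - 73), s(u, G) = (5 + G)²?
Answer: 2339816754 + I*√223 ≈ 2.3398e+9 + 14.933*I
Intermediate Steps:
S(V) = √(-73 + V)
P = 2340047369 (P = (-75934 + (5 + 346)²)*(-51469 + 100976) = (-75934 + 351²)*49507 = (-75934 + 123201)*49507 = 47267*49507 = 2340047369)
((-165463 - 65152) + S(-150)) + P = ((-165463 - 65152) + √(-73 - 150)) + 2340047369 = (-230615 + √(-223)) + 2340047369 = (-230615 + I*√223) + 2340047369 = 2339816754 + I*√223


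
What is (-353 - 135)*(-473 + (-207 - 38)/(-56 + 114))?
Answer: 6753676/29 ≈ 2.3289e+5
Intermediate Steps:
(-353 - 135)*(-473 + (-207 - 38)/(-56 + 114)) = -488*(-473 - 245/58) = -488*(-27679/58) = 6753676/29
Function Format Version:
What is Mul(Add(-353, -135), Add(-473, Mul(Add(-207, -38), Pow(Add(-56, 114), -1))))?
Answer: Rational(6753676, 29) ≈ 2.3289e+5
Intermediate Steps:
Mul(Add(-353, -135), Add(-473, Mul(Add(-207, -38), Pow(Add(-56, 114), -1)))) = Mul(-488, Add(-473, Mul(-245, Pow(58, -1)))) = Mul(-488, Add(-473, Mul(-245, Rational(1, 58)))) = Mul(-488, Add(-473, Rational(-245, 58))) = Mul(-488, Rational(-27679, 58)) = Rational(6753676, 29)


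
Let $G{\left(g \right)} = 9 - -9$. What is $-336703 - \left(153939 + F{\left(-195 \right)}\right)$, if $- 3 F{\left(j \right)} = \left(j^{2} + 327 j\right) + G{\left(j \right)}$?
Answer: $-499216$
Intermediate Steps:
$G{\left(g \right)} = 18$ ($G{\left(g \right)} = 9 + 9 = 18$)
$F{\left(j \right)} = -6 - 109 j - \frac{j^{2}}{3}$ ($F{\left(j \right)} = - \frac{\left(j^{2} + 327 j\right) + 18}{3} = - \frac{18 + j^{2} + 327 j}{3} = -6 - 109 j - \frac{j^{2}}{3}$)
$-336703 - \left(153939 + F{\left(-195 \right)}\right) = -336703 - \left(153933 - 12675 + 21255\right) = -336703 - \left(175188 - 12675\right) = -336703 - 162513 = -499216$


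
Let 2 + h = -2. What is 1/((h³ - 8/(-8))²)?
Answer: 1/3969 ≈ 0.00025195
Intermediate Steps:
h = -4 (h = -2 - 2 = -4)
1/((h³ - 8/(-8))²) = 1/(((-4)³ - 8/(-8))²) = 1/((-64 - 8*(-⅛))²) = 1/((-64 + 1)²) = 1/((-63)²) = 1/3969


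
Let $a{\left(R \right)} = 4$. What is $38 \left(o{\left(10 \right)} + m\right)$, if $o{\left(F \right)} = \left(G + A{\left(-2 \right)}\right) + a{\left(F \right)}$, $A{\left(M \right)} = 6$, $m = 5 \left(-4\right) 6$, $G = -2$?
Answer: $-4256$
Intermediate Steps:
$m = -120$ ($m = \left(-20\right) 6 = -120$)
$o{\left(F \right)} = 8$ ($o{\left(F \right)} = \left(-2 + 6\right) + 4 = 4 + 4 = 8$)
$38 \left(o{\left(10 \right)} + m\right) = 38 \left(8 - 120\right) = 38 \left(-112\right) = -4256$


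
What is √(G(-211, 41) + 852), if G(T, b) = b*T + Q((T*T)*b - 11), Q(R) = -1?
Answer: 10*I*√78 ≈ 88.318*I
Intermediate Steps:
G(T, b) = -1 + T*b (G(T, b) = b*T - 1 = T*b - 1 = -1 + T*b)
√(G(-211, 41) + 852) = √((-1 - 211*41) + 852) = √((-1 - 8651) + 852) = √(-8652 + 852) = √(-7800) = 10*I*√78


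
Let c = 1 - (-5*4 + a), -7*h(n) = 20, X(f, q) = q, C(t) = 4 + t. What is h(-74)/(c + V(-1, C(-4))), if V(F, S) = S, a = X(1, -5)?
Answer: -10/91 ≈ -0.10989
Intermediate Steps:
h(n) = -20/7 (h(n) = -⅐*20 = -20/7)
a = -5
c = 26 (c = 1 - (-5*4 - 5) = 1 - (-20 - 5) = 1 - 1*(-25) = 1 + 25 = 26)
h(-74)/(c + V(-1, C(-4))) = -20/7/(26 + (4 - 4)) = -20/7/(26 + 0) = -20/7/26 = (1/26)*(-20/7) = -10/91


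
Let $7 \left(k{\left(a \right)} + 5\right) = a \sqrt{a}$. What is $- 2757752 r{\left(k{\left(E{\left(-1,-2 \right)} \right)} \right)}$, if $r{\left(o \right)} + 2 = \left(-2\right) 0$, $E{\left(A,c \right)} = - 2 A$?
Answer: $5515504$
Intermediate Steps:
$k{\left(a \right)} = -5 + \frac{a^{\frac{3}{2}}}{7}$ ($k{\left(a \right)} = -5 + \frac{a \sqrt{a}}{7} = -5 + \frac{a^{\frac{3}{2}}}{7}$)
$r{\left(o \right)} = -2$ ($r{\left(o \right)} = -2 - 0 = -2 + 0 = -2$)
$- 2757752 r{\left(k{\left(E{\left(-1,-2 \right)} \right)} \right)} = \left(-2757752\right) \left(-2\right) = 5515504$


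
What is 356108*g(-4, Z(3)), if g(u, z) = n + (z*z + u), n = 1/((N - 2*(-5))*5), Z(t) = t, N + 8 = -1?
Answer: 9258808/5 ≈ 1.8518e+6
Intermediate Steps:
N = -9 (N = -8 - 1 = -9)
n = ⅕ (n = 1/(-9 - 2*(-5)*5) = (⅕)/(-9 + 10) = (⅕)/1 = 1*(⅕) = ⅕ ≈ 0.20000)
g(u, z) = ⅕ + u + z² (g(u, z) = ⅕ + (z*z + u) = ⅕ + (z² + u) = ⅕ + (u + z²) = ⅕ + u + z²)
356108*g(-4, Z(3)) = 356108*(⅕ - 4 + 3²) = 356108*(⅕ - 4 + 9) = 356108*(26/5) = 9258808/5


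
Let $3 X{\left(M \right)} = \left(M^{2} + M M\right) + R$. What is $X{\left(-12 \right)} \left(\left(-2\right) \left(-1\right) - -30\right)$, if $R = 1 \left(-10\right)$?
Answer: $\frac{8896}{3} \approx 2965.3$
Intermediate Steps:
$R = -10$
$X{\left(M \right)} = - \frac{10}{3} + \frac{2 M^{2}}{3}$ ($X{\left(M \right)} = \frac{\left(M^{2} + M M\right) - 10}{3} = \frac{\left(M^{2} + M^{2}\right) - 10}{3} = \frac{2 M^{2} - 10}{3} = \frac{-10 + 2 M^{2}}{3} = - \frac{10}{3} + \frac{2 M^{2}}{3}$)
$X{\left(-12 \right)} \left(\left(-2\right) \left(-1\right) - -30\right) = \left(- \frac{10}{3} + \frac{2 \left(-12\right)^{2}}{3}\right) \left(\left(-2\right) \left(-1\right) - -30\right) = \left(- \frac{10}{3} + \frac{2}{3} \cdot 144\right) \left(2 + 30\right) = \left(- \frac{10}{3} + 96\right) 32 = \frac{278}{3} \cdot 32 = \frac{8896}{3}$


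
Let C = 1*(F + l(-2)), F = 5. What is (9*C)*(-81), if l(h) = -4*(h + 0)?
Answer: -9477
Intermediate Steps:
l(h) = -4*h
C = 13 (C = 1*(5 - 4*(-2)) = 1*(5 + 8) = 1*13 = 13)
(9*C)*(-81) = (9*13)*(-81) = 117*(-81) = -9477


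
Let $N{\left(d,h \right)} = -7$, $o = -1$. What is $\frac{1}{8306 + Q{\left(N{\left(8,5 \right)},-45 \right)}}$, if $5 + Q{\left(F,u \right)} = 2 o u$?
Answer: $\frac{1}{8391} \approx 0.00011918$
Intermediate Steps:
$Q{\left(F,u \right)} = -5 - 2 u$ ($Q{\left(F,u \right)} = -5 + 2 \left(-1\right) u = -5 - 2 u$)
$\frac{1}{8306 + Q{\left(N{\left(8,5 \right)},-45 \right)}} = \frac{1}{8306 - -85} = \frac{1}{8306 + \left(-5 + 90\right)} = \frac{1}{8306 + 85} = \frac{1}{8391}$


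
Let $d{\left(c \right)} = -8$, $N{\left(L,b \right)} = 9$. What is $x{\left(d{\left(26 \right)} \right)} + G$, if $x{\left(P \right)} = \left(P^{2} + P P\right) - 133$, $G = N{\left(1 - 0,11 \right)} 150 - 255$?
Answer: $1090$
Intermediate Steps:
$G = 1095$ ($G = 9 \cdot 150 - 255 = 1350 - 255 = 1095$)
$x{\left(P \right)} = -133 + 2 P^{2}$ ($x{\left(P \right)} = \left(P^{2} + P^{2}\right) - 133 = 2 P^{2} - 133 = -133 + 2 P^{2}$)
$x{\left(d{\left(26 \right)} \right)} + G = \left(-133 + 2 \left(-8\right)^{2}\right) + 1095 = \left(-133 + 2 \cdot 64\right) + 1095 = \left(-133 + 128\right) + 1095 = -5 + 1095 = 1090$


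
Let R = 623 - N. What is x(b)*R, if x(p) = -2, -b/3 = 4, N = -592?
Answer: -2430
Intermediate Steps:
b = -12 (b = -3*4 = -12)
R = 1215 (R = 623 - 1*(-592) = 623 + 592 = 1215)
x(b)*R = -2*1215 = -2430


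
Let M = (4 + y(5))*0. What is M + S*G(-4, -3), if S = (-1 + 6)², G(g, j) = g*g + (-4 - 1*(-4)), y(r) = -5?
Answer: 400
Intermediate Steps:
M = 0 (M = (4 - 5)*0 = -1*0 = 0)
G(g, j) = g² (G(g, j) = g² + (-4 + 4) = g² + 0 = g²)
S = 25 (S = 5² = 25)
M + S*G(-4, -3) = 0 + 25*(-4)² = 0 + 25*16 = 0 + 400 = 400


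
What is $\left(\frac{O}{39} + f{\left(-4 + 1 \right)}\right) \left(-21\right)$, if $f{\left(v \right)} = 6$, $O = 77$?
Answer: $- \frac{2177}{13} \approx -167.46$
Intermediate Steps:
$\left(\frac{O}{39} + f{\left(-4 + 1 \right)}\right) \left(-21\right) = \left(\frac{77}{39} + 6\right) \left(-21\right) = \frac{311}{39} \left(-21\right) = - \frac{2177}{13}$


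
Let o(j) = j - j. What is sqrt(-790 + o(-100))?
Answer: I*sqrt(790) ≈ 28.107*I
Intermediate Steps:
o(j) = 0
sqrt(-790 + o(-100)) = sqrt(-790 + 0) = sqrt(-790) = I*sqrt(790)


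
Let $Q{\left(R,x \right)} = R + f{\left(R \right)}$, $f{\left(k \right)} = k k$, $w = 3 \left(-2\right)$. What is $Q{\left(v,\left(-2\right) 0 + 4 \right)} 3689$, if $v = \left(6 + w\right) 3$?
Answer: $0$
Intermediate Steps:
$w = -6$
$v = 0$ ($v = \left(6 - 6\right) 3 = 0 \cdot 3 = 0$)
$f{\left(k \right)} = k^{2}$
$Q{\left(R,x \right)} = R + R^{2}$
$Q{\left(v,\left(-2\right) 0 + 4 \right)} 3689 = 0 \left(1 + 0\right) 3689 = 0 \cdot 1 \cdot 3689 = 0 \cdot 3689 = 0$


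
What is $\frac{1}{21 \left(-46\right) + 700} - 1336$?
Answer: $- \frac{355377}{266} \approx -1336.0$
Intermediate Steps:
$\frac{1}{21 \left(-46\right) + 700} - 1336 = \frac{1}{-966 + 700} - 1336 = \frac{1}{-266} - 1336 = - \frac{1}{266} - 1336 = - \frac{355377}{266}$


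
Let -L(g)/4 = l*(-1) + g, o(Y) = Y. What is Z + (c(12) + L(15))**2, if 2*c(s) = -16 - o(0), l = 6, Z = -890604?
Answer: -888668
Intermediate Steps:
c(s) = -8 (c(s) = (-16 - 1*0)/2 = (-16 + 0)/2 = (1/2)*(-16) = -8)
L(g) = 24 - 4*g (L(g) = -4*(6*(-1) + g) = -4*(-6 + g) = 24 - 4*g)
Z + (c(12) + L(15))**2 = -890604 + (-8 + (24 - 4*15))**2 = -890604 + (-8 + (24 - 60))**2 = -890604 + (-8 - 36)**2 = -890604 + (-44)**2 = -890604 + 1936 = -888668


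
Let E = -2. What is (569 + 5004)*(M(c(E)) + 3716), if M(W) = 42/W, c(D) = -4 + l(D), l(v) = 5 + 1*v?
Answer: 20475202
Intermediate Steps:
l(v) = 5 + v
c(D) = 1 + D (c(D) = -4 + (5 + D) = 1 + D)
(569 + 5004)*(M(c(E)) + 3716) = (569 + 5004)*(42/(1 - 2) + 3716) = 5573*(42/(-1) + 3716) = 5573*(42*(-1) + 3716) = 5573*(-42 + 3716) = 5573*3674 = 20475202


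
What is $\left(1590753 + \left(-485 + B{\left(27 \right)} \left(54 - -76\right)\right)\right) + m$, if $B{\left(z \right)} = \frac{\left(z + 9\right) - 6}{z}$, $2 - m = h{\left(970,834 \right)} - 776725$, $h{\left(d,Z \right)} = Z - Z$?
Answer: $\frac{21304255}{9} \approx 2.3671 \cdot 10^{6}$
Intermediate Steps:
$h{\left(d,Z \right)} = 0$
$m = 776727$ ($m = 2 - \left(0 - 776725\right) = 2 - -776725 = 2 + 776725 = 776727$)
$B{\left(z \right)} = \frac{3 + z}{z}$ ($B{\left(z \right)} = \frac{\left(9 + z\right) - 6}{z} = \frac{3 + z}{z}$)
$\left(1590753 + \left(-485 + B{\left(27 \right)} \left(54 - -76\right)\right)\right) + m = \left(1590753 - \left(485 - \frac{3 + 27}{27} \left(54 - -76\right)\right)\right) + 776727 = \left(1590753 - \left(485 - \frac{1}{27} \cdot 30 \left(54 + 76\right)\right)\right) + 776727 = \left(1590753 + \left(-485 + \frac{10}{9} \cdot 130\right)\right) + 776727 = \left(1590753 + \left(-485 + \frac{1300}{9}\right)\right) + 776727 = \left(1590753 - \frac{3065}{9}\right) + 776727 = \frac{14313712}{9} + 776727 = \frac{21304255}{9}$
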